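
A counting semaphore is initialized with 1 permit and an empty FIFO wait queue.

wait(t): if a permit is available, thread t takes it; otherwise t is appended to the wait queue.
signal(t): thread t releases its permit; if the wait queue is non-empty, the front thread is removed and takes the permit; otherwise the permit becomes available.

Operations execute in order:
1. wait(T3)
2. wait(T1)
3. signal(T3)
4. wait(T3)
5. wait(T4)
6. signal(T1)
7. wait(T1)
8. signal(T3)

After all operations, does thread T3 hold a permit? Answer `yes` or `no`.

Step 1: wait(T3) -> count=0 queue=[] holders={T3}
Step 2: wait(T1) -> count=0 queue=[T1] holders={T3}
Step 3: signal(T3) -> count=0 queue=[] holders={T1}
Step 4: wait(T3) -> count=0 queue=[T3] holders={T1}
Step 5: wait(T4) -> count=0 queue=[T3,T4] holders={T1}
Step 6: signal(T1) -> count=0 queue=[T4] holders={T3}
Step 7: wait(T1) -> count=0 queue=[T4,T1] holders={T3}
Step 8: signal(T3) -> count=0 queue=[T1] holders={T4}
Final holders: {T4} -> T3 not in holders

Answer: no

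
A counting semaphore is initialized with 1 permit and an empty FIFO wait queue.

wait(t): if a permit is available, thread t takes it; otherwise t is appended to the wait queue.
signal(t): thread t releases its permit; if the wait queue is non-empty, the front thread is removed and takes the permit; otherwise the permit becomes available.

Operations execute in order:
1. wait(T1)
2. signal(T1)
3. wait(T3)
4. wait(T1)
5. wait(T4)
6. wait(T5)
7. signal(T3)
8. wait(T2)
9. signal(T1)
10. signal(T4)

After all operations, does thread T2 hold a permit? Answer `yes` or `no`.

Answer: no

Derivation:
Step 1: wait(T1) -> count=0 queue=[] holders={T1}
Step 2: signal(T1) -> count=1 queue=[] holders={none}
Step 3: wait(T3) -> count=0 queue=[] holders={T3}
Step 4: wait(T1) -> count=0 queue=[T1] holders={T3}
Step 5: wait(T4) -> count=0 queue=[T1,T4] holders={T3}
Step 6: wait(T5) -> count=0 queue=[T1,T4,T5] holders={T3}
Step 7: signal(T3) -> count=0 queue=[T4,T5] holders={T1}
Step 8: wait(T2) -> count=0 queue=[T4,T5,T2] holders={T1}
Step 9: signal(T1) -> count=0 queue=[T5,T2] holders={T4}
Step 10: signal(T4) -> count=0 queue=[T2] holders={T5}
Final holders: {T5} -> T2 not in holders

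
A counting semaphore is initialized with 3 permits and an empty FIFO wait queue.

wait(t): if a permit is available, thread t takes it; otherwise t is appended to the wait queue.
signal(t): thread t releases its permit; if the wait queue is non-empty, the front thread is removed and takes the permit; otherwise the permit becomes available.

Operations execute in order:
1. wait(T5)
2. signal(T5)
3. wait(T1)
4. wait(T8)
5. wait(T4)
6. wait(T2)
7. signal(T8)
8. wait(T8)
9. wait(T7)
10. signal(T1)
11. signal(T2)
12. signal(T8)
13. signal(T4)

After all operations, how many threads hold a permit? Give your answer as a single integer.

Step 1: wait(T5) -> count=2 queue=[] holders={T5}
Step 2: signal(T5) -> count=3 queue=[] holders={none}
Step 3: wait(T1) -> count=2 queue=[] holders={T1}
Step 4: wait(T8) -> count=1 queue=[] holders={T1,T8}
Step 5: wait(T4) -> count=0 queue=[] holders={T1,T4,T8}
Step 6: wait(T2) -> count=0 queue=[T2] holders={T1,T4,T8}
Step 7: signal(T8) -> count=0 queue=[] holders={T1,T2,T4}
Step 8: wait(T8) -> count=0 queue=[T8] holders={T1,T2,T4}
Step 9: wait(T7) -> count=0 queue=[T8,T7] holders={T1,T2,T4}
Step 10: signal(T1) -> count=0 queue=[T7] holders={T2,T4,T8}
Step 11: signal(T2) -> count=0 queue=[] holders={T4,T7,T8}
Step 12: signal(T8) -> count=1 queue=[] holders={T4,T7}
Step 13: signal(T4) -> count=2 queue=[] holders={T7}
Final holders: {T7} -> 1 thread(s)

Answer: 1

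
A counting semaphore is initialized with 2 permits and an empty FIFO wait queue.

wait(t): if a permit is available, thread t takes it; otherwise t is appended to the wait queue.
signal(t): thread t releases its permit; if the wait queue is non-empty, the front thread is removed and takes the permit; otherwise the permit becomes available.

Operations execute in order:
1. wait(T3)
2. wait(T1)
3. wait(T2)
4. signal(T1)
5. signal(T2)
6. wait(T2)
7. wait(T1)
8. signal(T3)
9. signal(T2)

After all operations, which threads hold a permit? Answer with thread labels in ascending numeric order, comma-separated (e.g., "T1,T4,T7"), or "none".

Answer: T1

Derivation:
Step 1: wait(T3) -> count=1 queue=[] holders={T3}
Step 2: wait(T1) -> count=0 queue=[] holders={T1,T3}
Step 3: wait(T2) -> count=0 queue=[T2] holders={T1,T3}
Step 4: signal(T1) -> count=0 queue=[] holders={T2,T3}
Step 5: signal(T2) -> count=1 queue=[] holders={T3}
Step 6: wait(T2) -> count=0 queue=[] holders={T2,T3}
Step 7: wait(T1) -> count=0 queue=[T1] holders={T2,T3}
Step 8: signal(T3) -> count=0 queue=[] holders={T1,T2}
Step 9: signal(T2) -> count=1 queue=[] holders={T1}
Final holders: T1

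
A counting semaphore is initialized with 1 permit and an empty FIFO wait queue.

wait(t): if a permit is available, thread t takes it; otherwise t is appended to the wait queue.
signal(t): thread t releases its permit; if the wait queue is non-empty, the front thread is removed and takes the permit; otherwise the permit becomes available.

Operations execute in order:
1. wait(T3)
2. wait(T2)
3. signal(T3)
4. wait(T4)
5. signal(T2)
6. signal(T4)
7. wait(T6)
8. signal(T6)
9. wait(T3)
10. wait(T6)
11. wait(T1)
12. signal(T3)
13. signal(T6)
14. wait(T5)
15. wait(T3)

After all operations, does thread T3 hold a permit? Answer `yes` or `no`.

Answer: no

Derivation:
Step 1: wait(T3) -> count=0 queue=[] holders={T3}
Step 2: wait(T2) -> count=0 queue=[T2] holders={T3}
Step 3: signal(T3) -> count=0 queue=[] holders={T2}
Step 4: wait(T4) -> count=0 queue=[T4] holders={T2}
Step 5: signal(T2) -> count=0 queue=[] holders={T4}
Step 6: signal(T4) -> count=1 queue=[] holders={none}
Step 7: wait(T6) -> count=0 queue=[] holders={T6}
Step 8: signal(T6) -> count=1 queue=[] holders={none}
Step 9: wait(T3) -> count=0 queue=[] holders={T3}
Step 10: wait(T6) -> count=0 queue=[T6] holders={T3}
Step 11: wait(T1) -> count=0 queue=[T6,T1] holders={T3}
Step 12: signal(T3) -> count=0 queue=[T1] holders={T6}
Step 13: signal(T6) -> count=0 queue=[] holders={T1}
Step 14: wait(T5) -> count=0 queue=[T5] holders={T1}
Step 15: wait(T3) -> count=0 queue=[T5,T3] holders={T1}
Final holders: {T1} -> T3 not in holders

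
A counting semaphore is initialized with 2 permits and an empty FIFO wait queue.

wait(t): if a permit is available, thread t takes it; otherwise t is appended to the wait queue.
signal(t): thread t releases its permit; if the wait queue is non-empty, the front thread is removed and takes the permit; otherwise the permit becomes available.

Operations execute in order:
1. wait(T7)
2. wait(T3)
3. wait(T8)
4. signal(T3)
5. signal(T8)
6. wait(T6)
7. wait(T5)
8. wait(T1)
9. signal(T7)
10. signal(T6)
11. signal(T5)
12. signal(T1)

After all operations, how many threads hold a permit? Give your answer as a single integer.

Step 1: wait(T7) -> count=1 queue=[] holders={T7}
Step 2: wait(T3) -> count=0 queue=[] holders={T3,T7}
Step 3: wait(T8) -> count=0 queue=[T8] holders={T3,T7}
Step 4: signal(T3) -> count=0 queue=[] holders={T7,T8}
Step 5: signal(T8) -> count=1 queue=[] holders={T7}
Step 6: wait(T6) -> count=0 queue=[] holders={T6,T7}
Step 7: wait(T5) -> count=0 queue=[T5] holders={T6,T7}
Step 8: wait(T1) -> count=0 queue=[T5,T1] holders={T6,T7}
Step 9: signal(T7) -> count=0 queue=[T1] holders={T5,T6}
Step 10: signal(T6) -> count=0 queue=[] holders={T1,T5}
Step 11: signal(T5) -> count=1 queue=[] holders={T1}
Step 12: signal(T1) -> count=2 queue=[] holders={none}
Final holders: {none} -> 0 thread(s)

Answer: 0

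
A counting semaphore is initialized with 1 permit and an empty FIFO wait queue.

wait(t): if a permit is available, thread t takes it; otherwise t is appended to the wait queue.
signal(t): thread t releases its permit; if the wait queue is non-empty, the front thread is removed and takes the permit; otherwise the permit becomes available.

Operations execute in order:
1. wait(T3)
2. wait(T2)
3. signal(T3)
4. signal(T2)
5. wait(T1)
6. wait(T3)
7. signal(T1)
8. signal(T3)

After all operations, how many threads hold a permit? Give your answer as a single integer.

Answer: 0

Derivation:
Step 1: wait(T3) -> count=0 queue=[] holders={T3}
Step 2: wait(T2) -> count=0 queue=[T2] holders={T3}
Step 3: signal(T3) -> count=0 queue=[] holders={T2}
Step 4: signal(T2) -> count=1 queue=[] holders={none}
Step 5: wait(T1) -> count=0 queue=[] holders={T1}
Step 6: wait(T3) -> count=0 queue=[T3] holders={T1}
Step 7: signal(T1) -> count=0 queue=[] holders={T3}
Step 8: signal(T3) -> count=1 queue=[] holders={none}
Final holders: {none} -> 0 thread(s)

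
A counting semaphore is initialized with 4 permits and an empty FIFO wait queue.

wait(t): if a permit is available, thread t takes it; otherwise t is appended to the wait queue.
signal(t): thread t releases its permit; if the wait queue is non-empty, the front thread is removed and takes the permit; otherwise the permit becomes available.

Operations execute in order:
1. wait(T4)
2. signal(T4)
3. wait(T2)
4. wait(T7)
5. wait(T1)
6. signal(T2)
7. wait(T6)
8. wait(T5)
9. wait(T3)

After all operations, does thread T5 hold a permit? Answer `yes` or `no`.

Step 1: wait(T4) -> count=3 queue=[] holders={T4}
Step 2: signal(T4) -> count=4 queue=[] holders={none}
Step 3: wait(T2) -> count=3 queue=[] holders={T2}
Step 4: wait(T7) -> count=2 queue=[] holders={T2,T7}
Step 5: wait(T1) -> count=1 queue=[] holders={T1,T2,T7}
Step 6: signal(T2) -> count=2 queue=[] holders={T1,T7}
Step 7: wait(T6) -> count=1 queue=[] holders={T1,T6,T7}
Step 8: wait(T5) -> count=0 queue=[] holders={T1,T5,T6,T7}
Step 9: wait(T3) -> count=0 queue=[T3] holders={T1,T5,T6,T7}
Final holders: {T1,T5,T6,T7} -> T5 in holders

Answer: yes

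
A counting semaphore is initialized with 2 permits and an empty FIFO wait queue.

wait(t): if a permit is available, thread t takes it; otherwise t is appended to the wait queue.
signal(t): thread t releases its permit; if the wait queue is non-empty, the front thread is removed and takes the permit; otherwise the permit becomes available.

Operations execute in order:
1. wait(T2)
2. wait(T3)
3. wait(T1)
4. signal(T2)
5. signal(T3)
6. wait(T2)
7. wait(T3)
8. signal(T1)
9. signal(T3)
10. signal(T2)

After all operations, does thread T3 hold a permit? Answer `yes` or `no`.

Answer: no

Derivation:
Step 1: wait(T2) -> count=1 queue=[] holders={T2}
Step 2: wait(T3) -> count=0 queue=[] holders={T2,T3}
Step 3: wait(T1) -> count=0 queue=[T1] holders={T2,T3}
Step 4: signal(T2) -> count=0 queue=[] holders={T1,T3}
Step 5: signal(T3) -> count=1 queue=[] holders={T1}
Step 6: wait(T2) -> count=0 queue=[] holders={T1,T2}
Step 7: wait(T3) -> count=0 queue=[T3] holders={T1,T2}
Step 8: signal(T1) -> count=0 queue=[] holders={T2,T3}
Step 9: signal(T3) -> count=1 queue=[] holders={T2}
Step 10: signal(T2) -> count=2 queue=[] holders={none}
Final holders: {none} -> T3 not in holders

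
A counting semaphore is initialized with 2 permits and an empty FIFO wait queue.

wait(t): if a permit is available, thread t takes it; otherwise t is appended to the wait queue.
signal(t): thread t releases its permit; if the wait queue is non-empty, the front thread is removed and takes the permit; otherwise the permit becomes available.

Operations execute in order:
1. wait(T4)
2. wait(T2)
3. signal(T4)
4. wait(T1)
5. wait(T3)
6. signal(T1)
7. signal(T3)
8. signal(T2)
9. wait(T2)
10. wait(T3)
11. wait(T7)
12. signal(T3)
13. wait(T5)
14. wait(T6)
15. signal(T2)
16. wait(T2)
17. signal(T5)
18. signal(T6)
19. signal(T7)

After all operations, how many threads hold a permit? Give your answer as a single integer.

Step 1: wait(T4) -> count=1 queue=[] holders={T4}
Step 2: wait(T2) -> count=0 queue=[] holders={T2,T4}
Step 3: signal(T4) -> count=1 queue=[] holders={T2}
Step 4: wait(T1) -> count=0 queue=[] holders={T1,T2}
Step 5: wait(T3) -> count=0 queue=[T3] holders={T1,T2}
Step 6: signal(T1) -> count=0 queue=[] holders={T2,T3}
Step 7: signal(T3) -> count=1 queue=[] holders={T2}
Step 8: signal(T2) -> count=2 queue=[] holders={none}
Step 9: wait(T2) -> count=1 queue=[] holders={T2}
Step 10: wait(T3) -> count=0 queue=[] holders={T2,T3}
Step 11: wait(T7) -> count=0 queue=[T7] holders={T2,T3}
Step 12: signal(T3) -> count=0 queue=[] holders={T2,T7}
Step 13: wait(T5) -> count=0 queue=[T5] holders={T2,T7}
Step 14: wait(T6) -> count=0 queue=[T5,T6] holders={T2,T7}
Step 15: signal(T2) -> count=0 queue=[T6] holders={T5,T7}
Step 16: wait(T2) -> count=0 queue=[T6,T2] holders={T5,T7}
Step 17: signal(T5) -> count=0 queue=[T2] holders={T6,T7}
Step 18: signal(T6) -> count=0 queue=[] holders={T2,T7}
Step 19: signal(T7) -> count=1 queue=[] holders={T2}
Final holders: {T2} -> 1 thread(s)

Answer: 1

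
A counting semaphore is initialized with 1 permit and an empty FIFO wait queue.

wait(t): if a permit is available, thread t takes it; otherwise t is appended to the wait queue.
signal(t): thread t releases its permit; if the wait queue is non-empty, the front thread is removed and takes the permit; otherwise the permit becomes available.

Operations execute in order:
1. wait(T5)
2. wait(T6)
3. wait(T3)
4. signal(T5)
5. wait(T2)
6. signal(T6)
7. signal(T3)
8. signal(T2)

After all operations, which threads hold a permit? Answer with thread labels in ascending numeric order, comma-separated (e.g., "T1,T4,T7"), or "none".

Answer: none

Derivation:
Step 1: wait(T5) -> count=0 queue=[] holders={T5}
Step 2: wait(T6) -> count=0 queue=[T6] holders={T5}
Step 3: wait(T3) -> count=0 queue=[T6,T3] holders={T5}
Step 4: signal(T5) -> count=0 queue=[T3] holders={T6}
Step 5: wait(T2) -> count=0 queue=[T3,T2] holders={T6}
Step 6: signal(T6) -> count=0 queue=[T2] holders={T3}
Step 7: signal(T3) -> count=0 queue=[] holders={T2}
Step 8: signal(T2) -> count=1 queue=[] holders={none}
Final holders: none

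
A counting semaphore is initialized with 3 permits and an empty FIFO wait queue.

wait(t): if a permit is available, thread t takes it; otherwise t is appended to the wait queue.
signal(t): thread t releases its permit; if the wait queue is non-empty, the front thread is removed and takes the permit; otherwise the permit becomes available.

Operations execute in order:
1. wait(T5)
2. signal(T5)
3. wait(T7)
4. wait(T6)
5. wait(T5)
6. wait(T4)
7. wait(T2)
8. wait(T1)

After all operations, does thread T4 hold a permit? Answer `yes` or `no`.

Answer: no

Derivation:
Step 1: wait(T5) -> count=2 queue=[] holders={T5}
Step 2: signal(T5) -> count=3 queue=[] holders={none}
Step 3: wait(T7) -> count=2 queue=[] holders={T7}
Step 4: wait(T6) -> count=1 queue=[] holders={T6,T7}
Step 5: wait(T5) -> count=0 queue=[] holders={T5,T6,T7}
Step 6: wait(T4) -> count=0 queue=[T4] holders={T5,T6,T7}
Step 7: wait(T2) -> count=0 queue=[T4,T2] holders={T5,T6,T7}
Step 8: wait(T1) -> count=0 queue=[T4,T2,T1] holders={T5,T6,T7}
Final holders: {T5,T6,T7} -> T4 not in holders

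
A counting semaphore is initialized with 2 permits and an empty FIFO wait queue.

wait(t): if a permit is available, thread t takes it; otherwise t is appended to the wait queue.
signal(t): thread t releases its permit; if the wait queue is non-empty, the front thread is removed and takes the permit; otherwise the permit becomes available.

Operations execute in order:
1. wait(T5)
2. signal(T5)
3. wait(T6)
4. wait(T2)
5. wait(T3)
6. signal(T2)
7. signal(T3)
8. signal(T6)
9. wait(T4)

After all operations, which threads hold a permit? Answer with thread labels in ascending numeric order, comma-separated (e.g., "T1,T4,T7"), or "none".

Answer: T4

Derivation:
Step 1: wait(T5) -> count=1 queue=[] holders={T5}
Step 2: signal(T5) -> count=2 queue=[] holders={none}
Step 3: wait(T6) -> count=1 queue=[] holders={T6}
Step 4: wait(T2) -> count=0 queue=[] holders={T2,T6}
Step 5: wait(T3) -> count=0 queue=[T3] holders={T2,T6}
Step 6: signal(T2) -> count=0 queue=[] holders={T3,T6}
Step 7: signal(T3) -> count=1 queue=[] holders={T6}
Step 8: signal(T6) -> count=2 queue=[] holders={none}
Step 9: wait(T4) -> count=1 queue=[] holders={T4}
Final holders: T4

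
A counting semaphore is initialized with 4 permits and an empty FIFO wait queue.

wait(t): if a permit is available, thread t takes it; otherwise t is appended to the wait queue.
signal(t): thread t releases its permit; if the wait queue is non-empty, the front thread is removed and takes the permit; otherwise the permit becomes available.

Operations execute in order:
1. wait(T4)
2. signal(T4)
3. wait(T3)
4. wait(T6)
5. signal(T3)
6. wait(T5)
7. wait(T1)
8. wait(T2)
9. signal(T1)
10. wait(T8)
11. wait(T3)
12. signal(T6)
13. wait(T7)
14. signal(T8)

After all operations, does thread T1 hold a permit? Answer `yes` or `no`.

Answer: no

Derivation:
Step 1: wait(T4) -> count=3 queue=[] holders={T4}
Step 2: signal(T4) -> count=4 queue=[] holders={none}
Step 3: wait(T3) -> count=3 queue=[] holders={T3}
Step 4: wait(T6) -> count=2 queue=[] holders={T3,T6}
Step 5: signal(T3) -> count=3 queue=[] holders={T6}
Step 6: wait(T5) -> count=2 queue=[] holders={T5,T6}
Step 7: wait(T1) -> count=1 queue=[] holders={T1,T5,T6}
Step 8: wait(T2) -> count=0 queue=[] holders={T1,T2,T5,T6}
Step 9: signal(T1) -> count=1 queue=[] holders={T2,T5,T6}
Step 10: wait(T8) -> count=0 queue=[] holders={T2,T5,T6,T8}
Step 11: wait(T3) -> count=0 queue=[T3] holders={T2,T5,T6,T8}
Step 12: signal(T6) -> count=0 queue=[] holders={T2,T3,T5,T8}
Step 13: wait(T7) -> count=0 queue=[T7] holders={T2,T3,T5,T8}
Step 14: signal(T8) -> count=0 queue=[] holders={T2,T3,T5,T7}
Final holders: {T2,T3,T5,T7} -> T1 not in holders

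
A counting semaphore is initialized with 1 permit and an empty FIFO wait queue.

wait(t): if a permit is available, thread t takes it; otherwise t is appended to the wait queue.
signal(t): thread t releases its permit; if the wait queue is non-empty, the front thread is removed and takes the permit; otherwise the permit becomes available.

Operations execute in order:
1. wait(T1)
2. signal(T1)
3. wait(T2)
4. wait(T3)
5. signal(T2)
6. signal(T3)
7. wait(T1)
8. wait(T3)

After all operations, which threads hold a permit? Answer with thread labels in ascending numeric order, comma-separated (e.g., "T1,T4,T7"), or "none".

Step 1: wait(T1) -> count=0 queue=[] holders={T1}
Step 2: signal(T1) -> count=1 queue=[] holders={none}
Step 3: wait(T2) -> count=0 queue=[] holders={T2}
Step 4: wait(T3) -> count=0 queue=[T3] holders={T2}
Step 5: signal(T2) -> count=0 queue=[] holders={T3}
Step 6: signal(T3) -> count=1 queue=[] holders={none}
Step 7: wait(T1) -> count=0 queue=[] holders={T1}
Step 8: wait(T3) -> count=0 queue=[T3] holders={T1}
Final holders: T1

Answer: T1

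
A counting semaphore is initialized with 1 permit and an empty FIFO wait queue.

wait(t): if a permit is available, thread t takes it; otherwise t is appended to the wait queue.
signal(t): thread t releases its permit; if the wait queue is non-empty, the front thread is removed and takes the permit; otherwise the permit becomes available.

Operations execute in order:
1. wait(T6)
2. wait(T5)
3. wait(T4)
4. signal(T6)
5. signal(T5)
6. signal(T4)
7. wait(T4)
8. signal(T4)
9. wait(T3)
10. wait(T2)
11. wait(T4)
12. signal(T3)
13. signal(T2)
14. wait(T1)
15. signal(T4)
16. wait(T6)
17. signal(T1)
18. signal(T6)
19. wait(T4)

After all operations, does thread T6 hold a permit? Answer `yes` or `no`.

Step 1: wait(T6) -> count=0 queue=[] holders={T6}
Step 2: wait(T5) -> count=0 queue=[T5] holders={T6}
Step 3: wait(T4) -> count=0 queue=[T5,T4] holders={T6}
Step 4: signal(T6) -> count=0 queue=[T4] holders={T5}
Step 5: signal(T5) -> count=0 queue=[] holders={T4}
Step 6: signal(T4) -> count=1 queue=[] holders={none}
Step 7: wait(T4) -> count=0 queue=[] holders={T4}
Step 8: signal(T4) -> count=1 queue=[] holders={none}
Step 9: wait(T3) -> count=0 queue=[] holders={T3}
Step 10: wait(T2) -> count=0 queue=[T2] holders={T3}
Step 11: wait(T4) -> count=0 queue=[T2,T4] holders={T3}
Step 12: signal(T3) -> count=0 queue=[T4] holders={T2}
Step 13: signal(T2) -> count=0 queue=[] holders={T4}
Step 14: wait(T1) -> count=0 queue=[T1] holders={T4}
Step 15: signal(T4) -> count=0 queue=[] holders={T1}
Step 16: wait(T6) -> count=0 queue=[T6] holders={T1}
Step 17: signal(T1) -> count=0 queue=[] holders={T6}
Step 18: signal(T6) -> count=1 queue=[] holders={none}
Step 19: wait(T4) -> count=0 queue=[] holders={T4}
Final holders: {T4} -> T6 not in holders

Answer: no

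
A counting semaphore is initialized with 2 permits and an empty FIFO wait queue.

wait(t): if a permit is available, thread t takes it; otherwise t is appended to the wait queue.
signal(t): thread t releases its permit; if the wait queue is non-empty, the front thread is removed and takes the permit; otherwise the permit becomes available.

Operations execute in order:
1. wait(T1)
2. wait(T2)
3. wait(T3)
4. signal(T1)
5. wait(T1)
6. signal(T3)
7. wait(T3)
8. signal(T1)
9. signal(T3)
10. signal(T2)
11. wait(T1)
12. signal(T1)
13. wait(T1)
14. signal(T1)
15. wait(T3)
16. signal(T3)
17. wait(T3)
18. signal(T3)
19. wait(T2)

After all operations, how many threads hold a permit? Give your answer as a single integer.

Answer: 1

Derivation:
Step 1: wait(T1) -> count=1 queue=[] holders={T1}
Step 2: wait(T2) -> count=0 queue=[] holders={T1,T2}
Step 3: wait(T3) -> count=0 queue=[T3] holders={T1,T2}
Step 4: signal(T1) -> count=0 queue=[] holders={T2,T3}
Step 5: wait(T1) -> count=0 queue=[T1] holders={T2,T3}
Step 6: signal(T3) -> count=0 queue=[] holders={T1,T2}
Step 7: wait(T3) -> count=0 queue=[T3] holders={T1,T2}
Step 8: signal(T1) -> count=0 queue=[] holders={T2,T3}
Step 9: signal(T3) -> count=1 queue=[] holders={T2}
Step 10: signal(T2) -> count=2 queue=[] holders={none}
Step 11: wait(T1) -> count=1 queue=[] holders={T1}
Step 12: signal(T1) -> count=2 queue=[] holders={none}
Step 13: wait(T1) -> count=1 queue=[] holders={T1}
Step 14: signal(T1) -> count=2 queue=[] holders={none}
Step 15: wait(T3) -> count=1 queue=[] holders={T3}
Step 16: signal(T3) -> count=2 queue=[] holders={none}
Step 17: wait(T3) -> count=1 queue=[] holders={T3}
Step 18: signal(T3) -> count=2 queue=[] holders={none}
Step 19: wait(T2) -> count=1 queue=[] holders={T2}
Final holders: {T2} -> 1 thread(s)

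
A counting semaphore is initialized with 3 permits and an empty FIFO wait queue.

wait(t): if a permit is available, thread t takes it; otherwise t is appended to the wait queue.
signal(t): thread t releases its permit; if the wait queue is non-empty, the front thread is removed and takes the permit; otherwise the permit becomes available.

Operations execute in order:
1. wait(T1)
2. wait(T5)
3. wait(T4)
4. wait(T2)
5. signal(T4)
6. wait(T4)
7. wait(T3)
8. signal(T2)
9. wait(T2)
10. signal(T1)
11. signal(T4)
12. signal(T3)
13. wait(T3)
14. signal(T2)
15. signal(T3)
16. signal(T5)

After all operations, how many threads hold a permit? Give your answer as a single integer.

Answer: 0

Derivation:
Step 1: wait(T1) -> count=2 queue=[] holders={T1}
Step 2: wait(T5) -> count=1 queue=[] holders={T1,T5}
Step 3: wait(T4) -> count=0 queue=[] holders={T1,T4,T5}
Step 4: wait(T2) -> count=0 queue=[T2] holders={T1,T4,T5}
Step 5: signal(T4) -> count=0 queue=[] holders={T1,T2,T5}
Step 6: wait(T4) -> count=0 queue=[T4] holders={T1,T2,T5}
Step 7: wait(T3) -> count=0 queue=[T4,T3] holders={T1,T2,T5}
Step 8: signal(T2) -> count=0 queue=[T3] holders={T1,T4,T5}
Step 9: wait(T2) -> count=0 queue=[T3,T2] holders={T1,T4,T5}
Step 10: signal(T1) -> count=0 queue=[T2] holders={T3,T4,T5}
Step 11: signal(T4) -> count=0 queue=[] holders={T2,T3,T5}
Step 12: signal(T3) -> count=1 queue=[] holders={T2,T5}
Step 13: wait(T3) -> count=0 queue=[] holders={T2,T3,T5}
Step 14: signal(T2) -> count=1 queue=[] holders={T3,T5}
Step 15: signal(T3) -> count=2 queue=[] holders={T5}
Step 16: signal(T5) -> count=3 queue=[] holders={none}
Final holders: {none} -> 0 thread(s)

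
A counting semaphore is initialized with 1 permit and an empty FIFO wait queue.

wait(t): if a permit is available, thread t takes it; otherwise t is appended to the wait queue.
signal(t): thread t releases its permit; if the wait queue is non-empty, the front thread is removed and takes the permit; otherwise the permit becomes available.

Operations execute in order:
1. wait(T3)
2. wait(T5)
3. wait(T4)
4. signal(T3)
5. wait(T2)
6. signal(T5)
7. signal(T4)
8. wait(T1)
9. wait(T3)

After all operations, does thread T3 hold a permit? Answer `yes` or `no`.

Step 1: wait(T3) -> count=0 queue=[] holders={T3}
Step 2: wait(T5) -> count=0 queue=[T5] holders={T3}
Step 3: wait(T4) -> count=0 queue=[T5,T4] holders={T3}
Step 4: signal(T3) -> count=0 queue=[T4] holders={T5}
Step 5: wait(T2) -> count=0 queue=[T4,T2] holders={T5}
Step 6: signal(T5) -> count=0 queue=[T2] holders={T4}
Step 7: signal(T4) -> count=0 queue=[] holders={T2}
Step 8: wait(T1) -> count=0 queue=[T1] holders={T2}
Step 9: wait(T3) -> count=0 queue=[T1,T3] holders={T2}
Final holders: {T2} -> T3 not in holders

Answer: no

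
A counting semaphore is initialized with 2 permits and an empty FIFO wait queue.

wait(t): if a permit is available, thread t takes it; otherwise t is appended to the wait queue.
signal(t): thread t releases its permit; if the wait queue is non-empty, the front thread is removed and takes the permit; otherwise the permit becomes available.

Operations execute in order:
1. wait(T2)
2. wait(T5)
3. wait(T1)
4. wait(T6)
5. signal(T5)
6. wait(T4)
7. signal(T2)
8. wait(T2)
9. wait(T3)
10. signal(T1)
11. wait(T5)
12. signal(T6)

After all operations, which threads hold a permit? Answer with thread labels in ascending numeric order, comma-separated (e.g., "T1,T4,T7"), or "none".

Answer: T2,T4

Derivation:
Step 1: wait(T2) -> count=1 queue=[] holders={T2}
Step 2: wait(T5) -> count=0 queue=[] holders={T2,T5}
Step 3: wait(T1) -> count=0 queue=[T1] holders={T2,T5}
Step 4: wait(T6) -> count=0 queue=[T1,T6] holders={T2,T5}
Step 5: signal(T5) -> count=0 queue=[T6] holders={T1,T2}
Step 6: wait(T4) -> count=0 queue=[T6,T4] holders={T1,T2}
Step 7: signal(T2) -> count=0 queue=[T4] holders={T1,T6}
Step 8: wait(T2) -> count=0 queue=[T4,T2] holders={T1,T6}
Step 9: wait(T3) -> count=0 queue=[T4,T2,T3] holders={T1,T6}
Step 10: signal(T1) -> count=0 queue=[T2,T3] holders={T4,T6}
Step 11: wait(T5) -> count=0 queue=[T2,T3,T5] holders={T4,T6}
Step 12: signal(T6) -> count=0 queue=[T3,T5] holders={T2,T4}
Final holders: T2,T4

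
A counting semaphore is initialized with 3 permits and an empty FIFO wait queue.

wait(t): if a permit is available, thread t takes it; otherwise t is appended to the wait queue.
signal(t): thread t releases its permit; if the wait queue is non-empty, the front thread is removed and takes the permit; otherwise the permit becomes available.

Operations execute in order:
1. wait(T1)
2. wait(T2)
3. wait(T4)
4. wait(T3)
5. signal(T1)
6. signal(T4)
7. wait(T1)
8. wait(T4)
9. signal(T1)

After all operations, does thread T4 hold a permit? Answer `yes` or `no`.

Step 1: wait(T1) -> count=2 queue=[] holders={T1}
Step 2: wait(T2) -> count=1 queue=[] holders={T1,T2}
Step 3: wait(T4) -> count=0 queue=[] holders={T1,T2,T4}
Step 4: wait(T3) -> count=0 queue=[T3] holders={T1,T2,T4}
Step 5: signal(T1) -> count=0 queue=[] holders={T2,T3,T4}
Step 6: signal(T4) -> count=1 queue=[] holders={T2,T3}
Step 7: wait(T1) -> count=0 queue=[] holders={T1,T2,T3}
Step 8: wait(T4) -> count=0 queue=[T4] holders={T1,T2,T3}
Step 9: signal(T1) -> count=0 queue=[] holders={T2,T3,T4}
Final holders: {T2,T3,T4} -> T4 in holders

Answer: yes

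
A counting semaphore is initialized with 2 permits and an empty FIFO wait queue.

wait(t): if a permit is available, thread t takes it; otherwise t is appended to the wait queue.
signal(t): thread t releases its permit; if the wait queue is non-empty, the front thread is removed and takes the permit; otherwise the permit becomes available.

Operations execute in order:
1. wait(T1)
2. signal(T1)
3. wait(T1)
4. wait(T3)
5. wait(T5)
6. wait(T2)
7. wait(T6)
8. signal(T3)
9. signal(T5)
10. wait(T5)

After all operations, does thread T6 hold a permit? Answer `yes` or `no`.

Answer: no

Derivation:
Step 1: wait(T1) -> count=1 queue=[] holders={T1}
Step 2: signal(T1) -> count=2 queue=[] holders={none}
Step 3: wait(T1) -> count=1 queue=[] holders={T1}
Step 4: wait(T3) -> count=0 queue=[] holders={T1,T3}
Step 5: wait(T5) -> count=0 queue=[T5] holders={T1,T3}
Step 6: wait(T2) -> count=0 queue=[T5,T2] holders={T1,T3}
Step 7: wait(T6) -> count=0 queue=[T5,T2,T6] holders={T1,T3}
Step 8: signal(T3) -> count=0 queue=[T2,T6] holders={T1,T5}
Step 9: signal(T5) -> count=0 queue=[T6] holders={T1,T2}
Step 10: wait(T5) -> count=0 queue=[T6,T5] holders={T1,T2}
Final holders: {T1,T2} -> T6 not in holders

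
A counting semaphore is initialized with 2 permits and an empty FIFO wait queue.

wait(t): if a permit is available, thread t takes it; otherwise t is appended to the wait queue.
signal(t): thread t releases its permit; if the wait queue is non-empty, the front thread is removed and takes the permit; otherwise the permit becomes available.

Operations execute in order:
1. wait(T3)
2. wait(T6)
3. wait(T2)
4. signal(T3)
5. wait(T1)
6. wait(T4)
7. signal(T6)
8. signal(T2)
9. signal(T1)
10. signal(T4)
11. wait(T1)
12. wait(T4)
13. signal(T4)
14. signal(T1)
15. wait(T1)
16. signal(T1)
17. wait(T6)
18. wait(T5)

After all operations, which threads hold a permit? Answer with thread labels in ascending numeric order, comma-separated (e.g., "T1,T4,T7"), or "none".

Answer: T5,T6

Derivation:
Step 1: wait(T3) -> count=1 queue=[] holders={T3}
Step 2: wait(T6) -> count=0 queue=[] holders={T3,T6}
Step 3: wait(T2) -> count=0 queue=[T2] holders={T3,T6}
Step 4: signal(T3) -> count=0 queue=[] holders={T2,T6}
Step 5: wait(T1) -> count=0 queue=[T1] holders={T2,T6}
Step 6: wait(T4) -> count=0 queue=[T1,T4] holders={T2,T6}
Step 7: signal(T6) -> count=0 queue=[T4] holders={T1,T2}
Step 8: signal(T2) -> count=0 queue=[] holders={T1,T4}
Step 9: signal(T1) -> count=1 queue=[] holders={T4}
Step 10: signal(T4) -> count=2 queue=[] holders={none}
Step 11: wait(T1) -> count=1 queue=[] holders={T1}
Step 12: wait(T4) -> count=0 queue=[] holders={T1,T4}
Step 13: signal(T4) -> count=1 queue=[] holders={T1}
Step 14: signal(T1) -> count=2 queue=[] holders={none}
Step 15: wait(T1) -> count=1 queue=[] holders={T1}
Step 16: signal(T1) -> count=2 queue=[] holders={none}
Step 17: wait(T6) -> count=1 queue=[] holders={T6}
Step 18: wait(T5) -> count=0 queue=[] holders={T5,T6}
Final holders: T5,T6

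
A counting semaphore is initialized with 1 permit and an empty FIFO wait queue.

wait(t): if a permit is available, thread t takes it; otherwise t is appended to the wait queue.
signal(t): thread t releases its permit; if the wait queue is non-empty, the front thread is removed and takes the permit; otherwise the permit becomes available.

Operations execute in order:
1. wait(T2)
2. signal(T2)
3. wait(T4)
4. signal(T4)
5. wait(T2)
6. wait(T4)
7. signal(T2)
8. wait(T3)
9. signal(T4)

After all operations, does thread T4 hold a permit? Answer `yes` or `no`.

Step 1: wait(T2) -> count=0 queue=[] holders={T2}
Step 2: signal(T2) -> count=1 queue=[] holders={none}
Step 3: wait(T4) -> count=0 queue=[] holders={T4}
Step 4: signal(T4) -> count=1 queue=[] holders={none}
Step 5: wait(T2) -> count=0 queue=[] holders={T2}
Step 6: wait(T4) -> count=0 queue=[T4] holders={T2}
Step 7: signal(T2) -> count=0 queue=[] holders={T4}
Step 8: wait(T3) -> count=0 queue=[T3] holders={T4}
Step 9: signal(T4) -> count=0 queue=[] holders={T3}
Final holders: {T3} -> T4 not in holders

Answer: no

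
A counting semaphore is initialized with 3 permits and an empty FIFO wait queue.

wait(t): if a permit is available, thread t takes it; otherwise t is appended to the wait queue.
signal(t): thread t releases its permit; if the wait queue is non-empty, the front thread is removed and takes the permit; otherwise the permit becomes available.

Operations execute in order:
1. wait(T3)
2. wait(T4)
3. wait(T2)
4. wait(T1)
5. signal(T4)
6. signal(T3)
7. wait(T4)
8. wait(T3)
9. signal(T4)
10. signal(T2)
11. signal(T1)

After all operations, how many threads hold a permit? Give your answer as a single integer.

Step 1: wait(T3) -> count=2 queue=[] holders={T3}
Step 2: wait(T4) -> count=1 queue=[] holders={T3,T4}
Step 3: wait(T2) -> count=0 queue=[] holders={T2,T3,T4}
Step 4: wait(T1) -> count=0 queue=[T1] holders={T2,T3,T4}
Step 5: signal(T4) -> count=0 queue=[] holders={T1,T2,T3}
Step 6: signal(T3) -> count=1 queue=[] holders={T1,T2}
Step 7: wait(T4) -> count=0 queue=[] holders={T1,T2,T4}
Step 8: wait(T3) -> count=0 queue=[T3] holders={T1,T2,T4}
Step 9: signal(T4) -> count=0 queue=[] holders={T1,T2,T3}
Step 10: signal(T2) -> count=1 queue=[] holders={T1,T3}
Step 11: signal(T1) -> count=2 queue=[] holders={T3}
Final holders: {T3} -> 1 thread(s)

Answer: 1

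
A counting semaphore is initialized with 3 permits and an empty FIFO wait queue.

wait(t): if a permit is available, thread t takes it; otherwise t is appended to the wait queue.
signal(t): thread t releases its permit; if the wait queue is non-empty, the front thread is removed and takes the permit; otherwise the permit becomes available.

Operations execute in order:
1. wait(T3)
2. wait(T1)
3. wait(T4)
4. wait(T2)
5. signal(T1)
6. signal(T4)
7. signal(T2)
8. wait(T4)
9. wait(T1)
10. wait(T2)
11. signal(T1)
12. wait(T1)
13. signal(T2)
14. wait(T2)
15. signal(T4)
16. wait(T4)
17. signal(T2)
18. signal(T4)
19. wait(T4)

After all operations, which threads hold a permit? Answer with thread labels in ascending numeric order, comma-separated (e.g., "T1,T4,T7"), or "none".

Answer: T1,T3,T4

Derivation:
Step 1: wait(T3) -> count=2 queue=[] holders={T3}
Step 2: wait(T1) -> count=1 queue=[] holders={T1,T3}
Step 3: wait(T4) -> count=0 queue=[] holders={T1,T3,T4}
Step 4: wait(T2) -> count=0 queue=[T2] holders={T1,T3,T4}
Step 5: signal(T1) -> count=0 queue=[] holders={T2,T3,T4}
Step 6: signal(T4) -> count=1 queue=[] holders={T2,T3}
Step 7: signal(T2) -> count=2 queue=[] holders={T3}
Step 8: wait(T4) -> count=1 queue=[] holders={T3,T4}
Step 9: wait(T1) -> count=0 queue=[] holders={T1,T3,T4}
Step 10: wait(T2) -> count=0 queue=[T2] holders={T1,T3,T4}
Step 11: signal(T1) -> count=0 queue=[] holders={T2,T3,T4}
Step 12: wait(T1) -> count=0 queue=[T1] holders={T2,T3,T4}
Step 13: signal(T2) -> count=0 queue=[] holders={T1,T3,T4}
Step 14: wait(T2) -> count=0 queue=[T2] holders={T1,T3,T4}
Step 15: signal(T4) -> count=0 queue=[] holders={T1,T2,T3}
Step 16: wait(T4) -> count=0 queue=[T4] holders={T1,T2,T3}
Step 17: signal(T2) -> count=0 queue=[] holders={T1,T3,T4}
Step 18: signal(T4) -> count=1 queue=[] holders={T1,T3}
Step 19: wait(T4) -> count=0 queue=[] holders={T1,T3,T4}
Final holders: T1,T3,T4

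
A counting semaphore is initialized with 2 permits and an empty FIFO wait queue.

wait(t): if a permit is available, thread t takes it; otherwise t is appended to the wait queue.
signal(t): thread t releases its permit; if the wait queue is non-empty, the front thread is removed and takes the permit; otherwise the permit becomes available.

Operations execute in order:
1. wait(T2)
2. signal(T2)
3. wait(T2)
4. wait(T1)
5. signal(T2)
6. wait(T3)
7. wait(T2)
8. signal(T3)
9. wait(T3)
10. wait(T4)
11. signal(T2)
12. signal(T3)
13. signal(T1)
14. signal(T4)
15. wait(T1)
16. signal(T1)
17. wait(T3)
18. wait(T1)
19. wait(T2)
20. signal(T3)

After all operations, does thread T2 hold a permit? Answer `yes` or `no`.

Step 1: wait(T2) -> count=1 queue=[] holders={T2}
Step 2: signal(T2) -> count=2 queue=[] holders={none}
Step 3: wait(T2) -> count=1 queue=[] holders={T2}
Step 4: wait(T1) -> count=0 queue=[] holders={T1,T2}
Step 5: signal(T2) -> count=1 queue=[] holders={T1}
Step 6: wait(T3) -> count=0 queue=[] holders={T1,T3}
Step 7: wait(T2) -> count=0 queue=[T2] holders={T1,T3}
Step 8: signal(T3) -> count=0 queue=[] holders={T1,T2}
Step 9: wait(T3) -> count=0 queue=[T3] holders={T1,T2}
Step 10: wait(T4) -> count=0 queue=[T3,T4] holders={T1,T2}
Step 11: signal(T2) -> count=0 queue=[T4] holders={T1,T3}
Step 12: signal(T3) -> count=0 queue=[] holders={T1,T4}
Step 13: signal(T1) -> count=1 queue=[] holders={T4}
Step 14: signal(T4) -> count=2 queue=[] holders={none}
Step 15: wait(T1) -> count=1 queue=[] holders={T1}
Step 16: signal(T1) -> count=2 queue=[] holders={none}
Step 17: wait(T3) -> count=1 queue=[] holders={T3}
Step 18: wait(T1) -> count=0 queue=[] holders={T1,T3}
Step 19: wait(T2) -> count=0 queue=[T2] holders={T1,T3}
Step 20: signal(T3) -> count=0 queue=[] holders={T1,T2}
Final holders: {T1,T2} -> T2 in holders

Answer: yes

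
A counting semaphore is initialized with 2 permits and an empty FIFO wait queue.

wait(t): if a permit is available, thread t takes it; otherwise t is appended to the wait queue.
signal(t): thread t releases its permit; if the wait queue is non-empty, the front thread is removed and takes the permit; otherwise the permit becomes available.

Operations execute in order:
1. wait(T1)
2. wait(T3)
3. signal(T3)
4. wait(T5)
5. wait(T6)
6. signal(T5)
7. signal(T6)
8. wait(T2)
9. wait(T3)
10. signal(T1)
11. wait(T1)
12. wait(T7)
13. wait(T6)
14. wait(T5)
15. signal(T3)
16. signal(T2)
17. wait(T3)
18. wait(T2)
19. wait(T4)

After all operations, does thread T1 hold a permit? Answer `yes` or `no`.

Answer: yes

Derivation:
Step 1: wait(T1) -> count=1 queue=[] holders={T1}
Step 2: wait(T3) -> count=0 queue=[] holders={T1,T3}
Step 3: signal(T3) -> count=1 queue=[] holders={T1}
Step 4: wait(T5) -> count=0 queue=[] holders={T1,T5}
Step 5: wait(T6) -> count=0 queue=[T6] holders={T1,T5}
Step 6: signal(T5) -> count=0 queue=[] holders={T1,T6}
Step 7: signal(T6) -> count=1 queue=[] holders={T1}
Step 8: wait(T2) -> count=0 queue=[] holders={T1,T2}
Step 9: wait(T3) -> count=0 queue=[T3] holders={T1,T2}
Step 10: signal(T1) -> count=0 queue=[] holders={T2,T3}
Step 11: wait(T1) -> count=0 queue=[T1] holders={T2,T3}
Step 12: wait(T7) -> count=0 queue=[T1,T7] holders={T2,T3}
Step 13: wait(T6) -> count=0 queue=[T1,T7,T6] holders={T2,T3}
Step 14: wait(T5) -> count=0 queue=[T1,T7,T6,T5] holders={T2,T3}
Step 15: signal(T3) -> count=0 queue=[T7,T6,T5] holders={T1,T2}
Step 16: signal(T2) -> count=0 queue=[T6,T5] holders={T1,T7}
Step 17: wait(T3) -> count=0 queue=[T6,T5,T3] holders={T1,T7}
Step 18: wait(T2) -> count=0 queue=[T6,T5,T3,T2] holders={T1,T7}
Step 19: wait(T4) -> count=0 queue=[T6,T5,T3,T2,T4] holders={T1,T7}
Final holders: {T1,T7} -> T1 in holders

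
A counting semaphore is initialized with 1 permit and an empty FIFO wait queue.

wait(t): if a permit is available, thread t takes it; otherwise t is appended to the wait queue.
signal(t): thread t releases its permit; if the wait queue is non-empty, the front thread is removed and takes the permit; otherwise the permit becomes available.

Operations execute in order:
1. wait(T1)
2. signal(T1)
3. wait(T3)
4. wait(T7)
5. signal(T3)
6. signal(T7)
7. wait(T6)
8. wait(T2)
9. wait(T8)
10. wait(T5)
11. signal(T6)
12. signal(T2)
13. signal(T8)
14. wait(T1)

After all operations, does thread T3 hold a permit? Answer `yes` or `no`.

Step 1: wait(T1) -> count=0 queue=[] holders={T1}
Step 2: signal(T1) -> count=1 queue=[] holders={none}
Step 3: wait(T3) -> count=0 queue=[] holders={T3}
Step 4: wait(T7) -> count=0 queue=[T7] holders={T3}
Step 5: signal(T3) -> count=0 queue=[] holders={T7}
Step 6: signal(T7) -> count=1 queue=[] holders={none}
Step 7: wait(T6) -> count=0 queue=[] holders={T6}
Step 8: wait(T2) -> count=0 queue=[T2] holders={T6}
Step 9: wait(T8) -> count=0 queue=[T2,T8] holders={T6}
Step 10: wait(T5) -> count=0 queue=[T2,T8,T5] holders={T6}
Step 11: signal(T6) -> count=0 queue=[T8,T5] holders={T2}
Step 12: signal(T2) -> count=0 queue=[T5] holders={T8}
Step 13: signal(T8) -> count=0 queue=[] holders={T5}
Step 14: wait(T1) -> count=0 queue=[T1] holders={T5}
Final holders: {T5} -> T3 not in holders

Answer: no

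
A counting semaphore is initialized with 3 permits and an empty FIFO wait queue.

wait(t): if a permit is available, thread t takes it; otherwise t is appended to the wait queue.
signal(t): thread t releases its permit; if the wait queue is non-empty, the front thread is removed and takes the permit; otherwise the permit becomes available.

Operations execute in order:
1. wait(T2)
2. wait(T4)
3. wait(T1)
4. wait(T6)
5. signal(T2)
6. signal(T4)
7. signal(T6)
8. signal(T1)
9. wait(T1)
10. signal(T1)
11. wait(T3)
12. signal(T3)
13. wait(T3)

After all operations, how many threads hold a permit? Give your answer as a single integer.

Answer: 1

Derivation:
Step 1: wait(T2) -> count=2 queue=[] holders={T2}
Step 2: wait(T4) -> count=1 queue=[] holders={T2,T4}
Step 3: wait(T1) -> count=0 queue=[] holders={T1,T2,T4}
Step 4: wait(T6) -> count=0 queue=[T6] holders={T1,T2,T4}
Step 5: signal(T2) -> count=0 queue=[] holders={T1,T4,T6}
Step 6: signal(T4) -> count=1 queue=[] holders={T1,T6}
Step 7: signal(T6) -> count=2 queue=[] holders={T1}
Step 8: signal(T1) -> count=3 queue=[] holders={none}
Step 9: wait(T1) -> count=2 queue=[] holders={T1}
Step 10: signal(T1) -> count=3 queue=[] holders={none}
Step 11: wait(T3) -> count=2 queue=[] holders={T3}
Step 12: signal(T3) -> count=3 queue=[] holders={none}
Step 13: wait(T3) -> count=2 queue=[] holders={T3}
Final holders: {T3} -> 1 thread(s)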